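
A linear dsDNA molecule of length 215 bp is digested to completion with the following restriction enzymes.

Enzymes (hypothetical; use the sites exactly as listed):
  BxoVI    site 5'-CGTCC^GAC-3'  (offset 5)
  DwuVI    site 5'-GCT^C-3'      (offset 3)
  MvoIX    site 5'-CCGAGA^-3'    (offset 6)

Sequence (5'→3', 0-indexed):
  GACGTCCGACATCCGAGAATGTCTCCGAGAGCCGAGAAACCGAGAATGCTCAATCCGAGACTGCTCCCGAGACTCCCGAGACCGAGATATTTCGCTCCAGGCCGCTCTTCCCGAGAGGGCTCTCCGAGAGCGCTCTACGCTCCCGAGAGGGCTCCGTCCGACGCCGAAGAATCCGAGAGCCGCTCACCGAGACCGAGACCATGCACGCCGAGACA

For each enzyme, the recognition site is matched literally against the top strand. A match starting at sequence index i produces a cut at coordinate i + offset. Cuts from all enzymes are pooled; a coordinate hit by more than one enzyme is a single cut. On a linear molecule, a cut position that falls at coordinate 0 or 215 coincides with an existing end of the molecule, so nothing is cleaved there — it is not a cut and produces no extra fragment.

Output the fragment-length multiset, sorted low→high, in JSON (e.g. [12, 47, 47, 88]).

Per-enzyme occurrences:
  BxoVI CGTCCGAC/5: at [2, 154] ⇒ [7, 159]
  DwuVI GCTC/3: at [47, 62, 93, 103, 118, 131, 138, 150, 181] ⇒ [50, 65, 96, 106, 121, 134, 141, 153, 184]
  MvoIX CCGAGA/6: at [12, 24, 31, 39, 54, 66, 75, 81, 110, 123, 142, 172, 186, 192, 207] ⇒ [18, 30, 37, 45, 60, 72, 81, 87, 116, 129, 148, 178, 192, 198, 213]

Pooled cuts: [7, 18, 30, 37, 45, 50, 60, 65, 72, 81, 87, 96, 106, 116, 121, 129, 134, 141, 148, 153, 159, 178, 184, 192, 198, 213]

Fragments:
  [0,7): 7 bp
  [7,18): 11 bp
  [18,30): 12 bp
  [30,37): 7 bp
  [37,45): 8 bp
  [45,50): 5 bp
  [50,60): 10 bp
  [60,65): 5 bp
  [65,72): 7 bp
  [72,81): 9 bp
  [81,87): 6 bp
  [87,96): 9 bp
  [96,106): 10 bp
  [106,116): 10 bp
  [116,121): 5 bp
  [121,129): 8 bp
  [129,134): 5 bp
  [134,141): 7 bp
  [141,148): 7 bp
  [148,153): 5 bp
  [153,159): 6 bp
  [159,178): 19 bp
  [178,184): 6 bp
  [184,192): 8 bp
  [192,198): 6 bp
  [198,213): 15 bp
  [213,215): 2 bp

[2,5,5,5,5,5,6,6,6,6,7,7,7,7,7,8,8,8,9,9,10,10,10,11,12,15,19]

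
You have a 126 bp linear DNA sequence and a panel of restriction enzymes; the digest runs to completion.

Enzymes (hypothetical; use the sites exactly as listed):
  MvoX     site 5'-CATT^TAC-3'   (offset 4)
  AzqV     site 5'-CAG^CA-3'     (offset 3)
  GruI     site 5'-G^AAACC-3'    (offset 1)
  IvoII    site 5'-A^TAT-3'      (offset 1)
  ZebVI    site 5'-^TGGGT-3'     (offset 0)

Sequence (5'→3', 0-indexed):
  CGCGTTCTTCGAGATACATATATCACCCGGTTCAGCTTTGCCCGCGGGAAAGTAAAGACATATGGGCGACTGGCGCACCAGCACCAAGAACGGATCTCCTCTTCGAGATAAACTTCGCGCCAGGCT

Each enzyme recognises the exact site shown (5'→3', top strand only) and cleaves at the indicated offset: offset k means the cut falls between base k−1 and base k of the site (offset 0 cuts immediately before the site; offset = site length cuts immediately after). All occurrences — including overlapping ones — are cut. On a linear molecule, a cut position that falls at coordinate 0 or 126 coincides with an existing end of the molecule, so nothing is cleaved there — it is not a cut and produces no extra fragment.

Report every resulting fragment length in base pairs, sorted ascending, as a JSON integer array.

Site scan:
  MvoX (CATTTAC, off=4): no sites
  AzqV CAGCA/3: at [78] ⇒ [81]
  GruI (GAAACC, off=1): no sites
  IvoII ATAT/1: at [17, 19, 59] ⇒ [18, 20, 60]
  ZebVI (TGGGT, off=0): no sites

Pooled cuts: [18, 20, 60, 81]

Fragment lengths:
  [0,18): 18 bp
  [18,20): 2 bp
  [20,60): 40 bp
  [60,81): 21 bp
  [81,126): 45 bp

[2,18,21,40,45]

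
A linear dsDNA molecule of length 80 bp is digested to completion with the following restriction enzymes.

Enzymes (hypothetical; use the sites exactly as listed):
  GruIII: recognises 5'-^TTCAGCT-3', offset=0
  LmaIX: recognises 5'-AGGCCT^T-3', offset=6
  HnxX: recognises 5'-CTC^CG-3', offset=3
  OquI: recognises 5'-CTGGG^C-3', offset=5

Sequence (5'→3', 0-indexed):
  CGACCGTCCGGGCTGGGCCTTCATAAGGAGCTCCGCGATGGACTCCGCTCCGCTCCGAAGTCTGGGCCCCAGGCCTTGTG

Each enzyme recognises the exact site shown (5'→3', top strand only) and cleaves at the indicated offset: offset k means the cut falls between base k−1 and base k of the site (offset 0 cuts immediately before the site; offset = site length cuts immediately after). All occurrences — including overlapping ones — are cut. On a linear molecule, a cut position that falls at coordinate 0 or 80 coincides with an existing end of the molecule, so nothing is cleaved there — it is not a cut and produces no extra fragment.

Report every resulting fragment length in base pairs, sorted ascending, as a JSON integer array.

Scan for sites:
  GruIII (TTCAGCT, off=0): no sites
  LmaIX (AGGCCTT, off=6): starts [70] → cuts [76]
  HnxX (CTCCG, off=3): starts [30, 42, 47, 52] → cuts [33, 45, 50, 55]
  OquI (CTGGGC, off=5): starts [12, 61] → cuts [17, 66]

Pooled cuts: [17, 33, 45, 50, 55, 66, 76]

Fragment lengths:
  [0,17): 17 bp
  [17,33): 16 bp
  [33,45): 12 bp
  [45,50): 5 bp
  [50,55): 5 bp
  [55,66): 11 bp
  [66,76): 10 bp
  [76,80): 4 bp

[4,5,5,10,11,12,16,17]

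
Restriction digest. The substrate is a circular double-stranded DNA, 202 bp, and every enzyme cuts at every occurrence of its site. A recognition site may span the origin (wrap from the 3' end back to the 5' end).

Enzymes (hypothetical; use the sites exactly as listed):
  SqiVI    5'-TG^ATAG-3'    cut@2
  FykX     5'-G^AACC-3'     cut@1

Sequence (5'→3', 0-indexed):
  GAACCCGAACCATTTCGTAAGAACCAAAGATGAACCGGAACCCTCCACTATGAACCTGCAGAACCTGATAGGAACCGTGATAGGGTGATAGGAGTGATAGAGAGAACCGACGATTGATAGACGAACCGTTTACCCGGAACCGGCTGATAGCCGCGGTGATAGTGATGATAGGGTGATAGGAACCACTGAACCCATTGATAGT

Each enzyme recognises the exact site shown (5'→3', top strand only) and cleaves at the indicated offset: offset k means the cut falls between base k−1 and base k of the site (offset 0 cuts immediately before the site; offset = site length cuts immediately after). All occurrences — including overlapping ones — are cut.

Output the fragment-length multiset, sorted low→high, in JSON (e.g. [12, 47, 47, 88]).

Per-enzyme occurrences:
  SqiVI TGATAG/2: at [65, 77, 85, 94, 114, 144, 156, 165, 173, 195] ⇒ [67, 79, 87, 96, 116, 146, 158, 167, 175, 197]
  FykX GAACC/1: at [0, 6, 20, 31, 37, 51, 60, 71, 103, 122, 136, 179, 187] ⇒ [1, 7, 21, 32, 38, 52, 61, 72, 104, 123, 137, 180, 188]

Pooled cuts: [1, 7, 21, 32, 38, 52, 61, 67, 72, 79, 87, 96, 104, 116, 123, 137, 146, 158, 167, 175, 180, 188, 197]

Fragments:
  1→7: 6 bp
  7→21: 14 bp
  21→32: 11 bp
  32→38: 6 bp
  38→52: 14 bp
  52→61: 9 bp
  61→67: 6 bp
  67→72: 5 bp
  72→79: 7 bp
  79→87: 8 bp
  87→96: 9 bp
  96→104: 8 bp
  104→116: 12 bp
  116→123: 7 bp
  123→137: 14 bp
  137→146: 9 bp
  146→158: 12 bp
  158→167: 9 bp
  167→175: 8 bp
  175→180: 5 bp
  180→188: 8 bp
  188→197: 9 bp
  197→1 (wrap): 202-197+1 = 6 bp

[5,5,6,6,6,6,7,7,8,8,8,8,9,9,9,9,9,11,12,12,14,14,14]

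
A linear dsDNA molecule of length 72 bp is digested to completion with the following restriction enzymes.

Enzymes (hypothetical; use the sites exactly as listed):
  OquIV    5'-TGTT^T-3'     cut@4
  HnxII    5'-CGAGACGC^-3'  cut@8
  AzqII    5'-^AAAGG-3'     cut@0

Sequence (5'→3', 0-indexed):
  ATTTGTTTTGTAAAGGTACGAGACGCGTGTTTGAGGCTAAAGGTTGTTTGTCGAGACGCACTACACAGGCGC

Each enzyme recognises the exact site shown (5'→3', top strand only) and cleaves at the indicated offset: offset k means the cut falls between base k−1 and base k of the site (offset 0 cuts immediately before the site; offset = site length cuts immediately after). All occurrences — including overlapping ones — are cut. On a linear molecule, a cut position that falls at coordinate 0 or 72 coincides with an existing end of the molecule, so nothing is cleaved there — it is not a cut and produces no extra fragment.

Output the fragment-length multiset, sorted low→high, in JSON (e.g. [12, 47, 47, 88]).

[4,5,7,7,10,11,13,15]

Site scan:
  OquIV TGTTT/4: at [3, 27, 44] ⇒ [7, 31, 48]
  HnxII CGAGACGC/8: at [18, 51] ⇒ [26, 59]
  AzqII AAAGG/0: at [11, 38] ⇒ [11, 38]

All cut coordinates (distinct, sorted): [7, 11, 26, 31, 38, 48, 59]

Fragments:
  [0,7): 7 bp
  [7,11): 4 bp
  [11,26): 15 bp
  [26,31): 5 bp
  [31,38): 7 bp
  [38,48): 10 bp
  [48,59): 11 bp
  [59,72): 13 bp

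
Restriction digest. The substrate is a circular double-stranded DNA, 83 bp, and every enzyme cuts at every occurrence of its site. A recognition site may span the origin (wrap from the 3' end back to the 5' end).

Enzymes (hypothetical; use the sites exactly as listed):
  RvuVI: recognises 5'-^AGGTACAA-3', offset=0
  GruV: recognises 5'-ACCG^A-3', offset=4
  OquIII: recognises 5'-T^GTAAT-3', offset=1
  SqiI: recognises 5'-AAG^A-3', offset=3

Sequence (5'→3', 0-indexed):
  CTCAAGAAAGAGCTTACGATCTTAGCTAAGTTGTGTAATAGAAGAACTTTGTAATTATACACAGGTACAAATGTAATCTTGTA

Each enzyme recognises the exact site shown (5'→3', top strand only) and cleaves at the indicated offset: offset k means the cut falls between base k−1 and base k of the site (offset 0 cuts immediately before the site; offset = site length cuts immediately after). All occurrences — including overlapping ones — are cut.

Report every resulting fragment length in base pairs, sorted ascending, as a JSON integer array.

Per-enzyme occurrences:
  RvuVI AGGTACAA/0: at [62] ⇒ [62]
  GruV (ACCGA, off=4): no sites
  OquIII TGTAAT/1: at [33, 49, 71] ⇒ [34, 50, 72]
  SqiI AAGA/3: at [3, 7, 41] ⇒ [6, 10, 44]

All cut coordinates (distinct, sorted): [6, 10, 34, 44, 50, 62, 72]

Fragment lengths:
  6→10: 4 bp
  10→34: 24 bp
  34→44: 10 bp
  44→50: 6 bp
  50→62: 12 bp
  62→72: 10 bp
  72→6 (wrap): 83-72+6 = 17 bp

[4,6,10,10,12,17,24]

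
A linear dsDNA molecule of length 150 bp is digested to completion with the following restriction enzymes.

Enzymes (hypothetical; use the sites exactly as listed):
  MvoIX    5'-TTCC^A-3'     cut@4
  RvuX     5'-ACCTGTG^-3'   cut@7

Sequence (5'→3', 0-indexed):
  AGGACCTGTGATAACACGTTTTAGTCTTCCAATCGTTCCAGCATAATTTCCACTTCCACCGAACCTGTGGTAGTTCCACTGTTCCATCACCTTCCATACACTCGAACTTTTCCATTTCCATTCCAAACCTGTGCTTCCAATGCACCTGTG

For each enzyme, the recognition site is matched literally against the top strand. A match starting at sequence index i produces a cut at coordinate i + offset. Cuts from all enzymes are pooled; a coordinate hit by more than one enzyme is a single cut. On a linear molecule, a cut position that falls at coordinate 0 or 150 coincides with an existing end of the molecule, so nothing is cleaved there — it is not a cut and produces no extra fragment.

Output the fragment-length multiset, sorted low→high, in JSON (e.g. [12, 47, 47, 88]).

[5,5,6,6,8,8,9,9,10,10,12,12,12,18,20]

Site scan:
  MvoIX (TTCCA, off=4): starts [26, 35, 47, 53, 73, 81, 91, 109, 115, 120, 134] → cuts [30, 39, 51, 57, 77, 85, 95, 113, 119, 124, 138]
  RvuX (ACCTGTG, off=7): starts [3, 62, 126, 143] → cuts [10, 69, 133] (position 150 is a terminus of the linear molecule — no cut)

Pooled cuts: [10, 30, 39, 51, 57, 69, 77, 85, 95, 113, 119, 124, 133, 138]

Fragment lengths:
  [0,10): 10 bp
  [10,30): 20 bp
  [30,39): 9 bp
  [39,51): 12 bp
  [51,57): 6 bp
  [57,69): 12 bp
  [69,77): 8 bp
  [77,85): 8 bp
  [85,95): 10 bp
  [95,113): 18 bp
  [113,119): 6 bp
  [119,124): 5 bp
  [124,133): 9 bp
  [133,138): 5 bp
  [138,150): 12 bp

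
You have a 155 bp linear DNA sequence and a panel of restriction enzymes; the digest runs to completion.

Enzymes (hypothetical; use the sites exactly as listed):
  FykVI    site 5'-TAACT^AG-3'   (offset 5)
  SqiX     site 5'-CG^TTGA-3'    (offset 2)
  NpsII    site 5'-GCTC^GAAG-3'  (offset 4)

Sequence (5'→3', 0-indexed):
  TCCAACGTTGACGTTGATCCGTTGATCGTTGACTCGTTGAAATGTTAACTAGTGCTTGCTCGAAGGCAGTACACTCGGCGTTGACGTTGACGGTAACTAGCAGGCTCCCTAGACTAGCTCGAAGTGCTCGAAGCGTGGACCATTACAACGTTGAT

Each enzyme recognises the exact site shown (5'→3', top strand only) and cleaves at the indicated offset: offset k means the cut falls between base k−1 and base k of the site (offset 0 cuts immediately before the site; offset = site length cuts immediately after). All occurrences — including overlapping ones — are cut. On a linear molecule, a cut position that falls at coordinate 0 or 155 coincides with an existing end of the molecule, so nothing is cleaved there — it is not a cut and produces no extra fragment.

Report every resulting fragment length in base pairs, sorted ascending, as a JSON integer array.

[5,6,6,7,7,8,8,9,11,12,14,19,21,22]

Site scan:
  FykVI (TAACTAG, off=5): starts [45, 93] → cuts [50, 98]
  SqiX (CGTTGA, off=2): starts [5, 11, 19, 26, 34, 78, 84, 148] → cuts [7, 13, 21, 28, 36, 80, 86, 150]
  NpsII (GCTCGAAG, off=4): starts [57, 116, 125] → cuts [61, 120, 129]

All cut coordinates (distinct, sorted): [7, 13, 21, 28, 36, 50, 61, 80, 86, 98, 120, 129, 150]

Fragments:
  [0,7): 7 bp
  [7,13): 6 bp
  [13,21): 8 bp
  [21,28): 7 bp
  [28,36): 8 bp
  [36,50): 14 bp
  [50,61): 11 bp
  [61,80): 19 bp
  [80,86): 6 bp
  [86,98): 12 bp
  [98,120): 22 bp
  [120,129): 9 bp
  [129,150): 21 bp
  [150,155): 5 bp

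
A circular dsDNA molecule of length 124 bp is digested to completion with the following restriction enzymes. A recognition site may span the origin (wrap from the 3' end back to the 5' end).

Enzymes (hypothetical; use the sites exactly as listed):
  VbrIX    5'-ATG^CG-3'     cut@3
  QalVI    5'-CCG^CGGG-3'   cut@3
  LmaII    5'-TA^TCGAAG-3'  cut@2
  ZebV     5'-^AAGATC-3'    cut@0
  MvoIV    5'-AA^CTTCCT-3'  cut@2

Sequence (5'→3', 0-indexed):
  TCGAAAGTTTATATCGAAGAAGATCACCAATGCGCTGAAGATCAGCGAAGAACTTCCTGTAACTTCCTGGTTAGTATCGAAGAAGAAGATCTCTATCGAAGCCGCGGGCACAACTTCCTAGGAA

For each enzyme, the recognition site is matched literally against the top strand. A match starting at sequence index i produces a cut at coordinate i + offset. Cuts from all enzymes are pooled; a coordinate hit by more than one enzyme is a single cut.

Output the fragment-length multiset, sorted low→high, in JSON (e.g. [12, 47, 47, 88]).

[5,6,9,9,9,10,10,13,14,15,24]

Scan for sites:
  VbrIX ATGCG/3: at [29] ⇒ [32]
  QalVI CCGCGGG/3: at [101] ⇒ [104]
  LmaII TATCGAAG/2: at [11, 74, 93] ⇒ [13, 76, 95]
  ZebV AAGATC/0: at [19, 37, 85] ⇒ [19, 37, 85]
  MvoIV AACTTCCT/2: at [50, 60, 111] ⇒ [52, 62, 113]

Pooled cuts: [13, 19, 32, 37, 52, 62, 76, 85, 95, 104, 113]

Fragment lengths:
  13→19: 6 bp
  19→32: 13 bp
  32→37: 5 bp
  37→52: 15 bp
  52→62: 10 bp
  62→76: 14 bp
  76→85: 9 bp
  85→95: 10 bp
  95→104: 9 bp
  104→113: 9 bp
  113→13 (wrap): 124-113+13 = 24 bp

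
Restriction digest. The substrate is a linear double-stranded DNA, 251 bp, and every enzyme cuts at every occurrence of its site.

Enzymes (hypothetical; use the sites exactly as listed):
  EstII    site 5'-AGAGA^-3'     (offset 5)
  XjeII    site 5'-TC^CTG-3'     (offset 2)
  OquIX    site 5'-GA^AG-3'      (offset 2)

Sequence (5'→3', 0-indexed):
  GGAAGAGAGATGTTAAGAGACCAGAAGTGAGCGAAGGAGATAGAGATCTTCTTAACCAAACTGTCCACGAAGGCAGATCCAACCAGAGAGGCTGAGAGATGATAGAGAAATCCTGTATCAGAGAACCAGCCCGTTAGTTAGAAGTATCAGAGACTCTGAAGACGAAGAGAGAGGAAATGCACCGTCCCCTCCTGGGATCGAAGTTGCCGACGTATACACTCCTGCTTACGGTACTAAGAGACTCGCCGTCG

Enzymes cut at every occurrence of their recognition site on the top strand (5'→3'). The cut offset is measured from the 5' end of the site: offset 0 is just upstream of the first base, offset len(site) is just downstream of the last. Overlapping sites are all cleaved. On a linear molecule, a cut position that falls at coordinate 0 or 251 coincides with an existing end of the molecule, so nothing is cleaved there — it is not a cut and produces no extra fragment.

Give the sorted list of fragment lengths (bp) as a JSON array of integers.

Per-enzyme occurrences:
  EstII AGAGA/5: at [3, 5, 15, 41, 84, 94, 103, 119, 148, 165, 167, 236] ⇒ [8, 10, 20, 46, 89, 99, 108, 124, 153, 170, 172, 241]
  XjeII TCCTG/2: at [110, 189, 219] ⇒ [112, 191, 221]
  OquIX GAAG/2: at [1, 23, 32, 68, 140, 157, 163, 199] ⇒ [3, 25, 34, 70, 142, 159, 165, 201]

All cut coordinates (distinct, sorted): [3, 8, 10, 20, 25, 34, 46, 70, 89, 99, 108, 112, 124, 142, 153, 159, 165, 170, 172, 191, 201, 221, 241]

Fragments:
  [0,3): 3 bp
  [3,8): 5 bp
  [8,10): 2 bp
  [10,20): 10 bp
  [20,25): 5 bp
  [25,34): 9 bp
  [34,46): 12 bp
  [46,70): 24 bp
  [70,89): 19 bp
  [89,99): 10 bp
  [99,108): 9 bp
  [108,112): 4 bp
  [112,124): 12 bp
  [124,142): 18 bp
  [142,153): 11 bp
  [153,159): 6 bp
  [159,165): 6 bp
  [165,170): 5 bp
  [170,172): 2 bp
  [172,191): 19 bp
  [191,201): 10 bp
  [201,221): 20 bp
  [221,241): 20 bp
  [241,251): 10 bp

[2,2,3,4,5,5,5,6,6,9,9,10,10,10,10,11,12,12,18,19,19,20,20,24]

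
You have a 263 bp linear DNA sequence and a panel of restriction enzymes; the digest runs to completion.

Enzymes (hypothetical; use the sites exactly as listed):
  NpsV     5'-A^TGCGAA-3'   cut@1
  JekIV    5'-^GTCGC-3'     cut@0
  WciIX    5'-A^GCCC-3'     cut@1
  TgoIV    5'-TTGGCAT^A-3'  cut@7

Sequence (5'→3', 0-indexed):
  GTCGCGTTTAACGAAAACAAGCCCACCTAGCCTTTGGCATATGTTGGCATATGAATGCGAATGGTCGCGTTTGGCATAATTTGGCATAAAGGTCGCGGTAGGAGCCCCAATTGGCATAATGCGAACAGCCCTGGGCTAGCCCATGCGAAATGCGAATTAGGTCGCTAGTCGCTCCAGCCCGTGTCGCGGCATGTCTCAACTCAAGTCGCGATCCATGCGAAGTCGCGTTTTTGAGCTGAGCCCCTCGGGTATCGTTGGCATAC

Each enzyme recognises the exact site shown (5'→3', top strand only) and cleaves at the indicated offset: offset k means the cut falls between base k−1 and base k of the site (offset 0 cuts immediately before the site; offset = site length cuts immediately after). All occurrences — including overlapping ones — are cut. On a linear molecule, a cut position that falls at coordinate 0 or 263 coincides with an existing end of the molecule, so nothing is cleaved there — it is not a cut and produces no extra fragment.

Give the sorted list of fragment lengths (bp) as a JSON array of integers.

[2,2,4,5,5,6,6,7,7,8,8,9,10,10,10,11,11,12,14,14,18,20,20,22,22]

Site scan:
  NpsV ATGCGAA/1: at [54, 118, 142, 149, 214] ⇒ [55, 119, 143, 150, 215]
  JekIV GTCGC/0: at [0, 63, 91, 160, 167, 182, 204, 221] ⇒ [63, 91, 160, 167, 182, 204, 221] (position 0 is a terminus of the linear molecule — no cut)
  WciIX AGCCC/1: at [19, 102, 126, 137, 175, 238] ⇒ [20, 103, 127, 138, 176, 239]
  TgoIV TTGGCATA/7: at [33, 43, 70, 80, 110, 254] ⇒ [40, 50, 77, 87, 117, 261]

All cut coordinates (distinct, sorted): [20, 40, 50, 55, 63, 77, 87, 91, 103, 117, 119, 127, 138, 143, 150, 160, 167, 176, 182, 204, 215, 221, 239, 261]

Fragment lengths:
  [0,20): 20 bp
  [20,40): 20 bp
  [40,50): 10 bp
  [50,55): 5 bp
  [55,63): 8 bp
  [63,77): 14 bp
  [77,87): 10 bp
  [87,91): 4 bp
  [91,103): 12 bp
  [103,117): 14 bp
  [117,119): 2 bp
  [119,127): 8 bp
  [127,138): 11 bp
  [138,143): 5 bp
  [143,150): 7 bp
  [150,160): 10 bp
  [160,167): 7 bp
  [167,176): 9 bp
  [176,182): 6 bp
  [182,204): 22 bp
  [204,215): 11 bp
  [215,221): 6 bp
  [221,239): 18 bp
  [239,261): 22 bp
  [261,263): 2 bp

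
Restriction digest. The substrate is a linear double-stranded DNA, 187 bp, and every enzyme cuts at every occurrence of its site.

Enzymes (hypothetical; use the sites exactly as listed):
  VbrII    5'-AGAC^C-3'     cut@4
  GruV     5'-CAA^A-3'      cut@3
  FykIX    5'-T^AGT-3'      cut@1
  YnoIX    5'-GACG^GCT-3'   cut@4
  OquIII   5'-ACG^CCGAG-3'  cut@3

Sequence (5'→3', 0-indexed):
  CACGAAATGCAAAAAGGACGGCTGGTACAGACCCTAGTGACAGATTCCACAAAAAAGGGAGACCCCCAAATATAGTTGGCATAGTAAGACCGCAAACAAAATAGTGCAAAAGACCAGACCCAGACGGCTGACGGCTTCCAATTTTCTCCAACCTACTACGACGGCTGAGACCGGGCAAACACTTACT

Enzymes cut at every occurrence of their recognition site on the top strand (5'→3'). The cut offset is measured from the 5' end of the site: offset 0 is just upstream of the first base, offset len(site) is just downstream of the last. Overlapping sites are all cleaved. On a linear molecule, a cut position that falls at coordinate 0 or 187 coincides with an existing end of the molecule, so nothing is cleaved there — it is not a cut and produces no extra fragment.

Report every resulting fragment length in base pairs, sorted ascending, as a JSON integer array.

[3,3,4,4,5,5,5,6,7,7,7,7,8,8,8,9,9,11,12,12,17,30]

Site scan:
  VbrII AGACC/4: at [28, 59, 86, 110, 115, 167] ⇒ [32, 63, 90, 114, 119, 171]
  GruV CAAA/3: at [9, 49, 66, 92, 96, 106, 175] ⇒ [12, 52, 69, 95, 99, 109, 178]
  FykIX TAGT/1: at [34, 72, 81, 101] ⇒ [35, 73, 82, 102]
  YnoIX GACGGCT/4: at [16, 122, 129, 159] ⇒ [20, 126, 133, 163]
  OquIII (ACGCCGAG, off=3): no sites

All cut coordinates (distinct, sorted): [12, 20, 32, 35, 52, 63, 69, 73, 82, 90, 95, 99, 102, 109, 114, 119, 126, 133, 163, 171, 178]

Fragments:
  [0,12): 12 bp
  [12,20): 8 bp
  [20,32): 12 bp
  [32,35): 3 bp
  [35,52): 17 bp
  [52,63): 11 bp
  [63,69): 6 bp
  [69,73): 4 bp
  [73,82): 9 bp
  [82,90): 8 bp
  [90,95): 5 bp
  [95,99): 4 bp
  [99,102): 3 bp
  [102,109): 7 bp
  [109,114): 5 bp
  [114,119): 5 bp
  [119,126): 7 bp
  [126,133): 7 bp
  [133,163): 30 bp
  [163,171): 8 bp
  [171,178): 7 bp
  [178,187): 9 bp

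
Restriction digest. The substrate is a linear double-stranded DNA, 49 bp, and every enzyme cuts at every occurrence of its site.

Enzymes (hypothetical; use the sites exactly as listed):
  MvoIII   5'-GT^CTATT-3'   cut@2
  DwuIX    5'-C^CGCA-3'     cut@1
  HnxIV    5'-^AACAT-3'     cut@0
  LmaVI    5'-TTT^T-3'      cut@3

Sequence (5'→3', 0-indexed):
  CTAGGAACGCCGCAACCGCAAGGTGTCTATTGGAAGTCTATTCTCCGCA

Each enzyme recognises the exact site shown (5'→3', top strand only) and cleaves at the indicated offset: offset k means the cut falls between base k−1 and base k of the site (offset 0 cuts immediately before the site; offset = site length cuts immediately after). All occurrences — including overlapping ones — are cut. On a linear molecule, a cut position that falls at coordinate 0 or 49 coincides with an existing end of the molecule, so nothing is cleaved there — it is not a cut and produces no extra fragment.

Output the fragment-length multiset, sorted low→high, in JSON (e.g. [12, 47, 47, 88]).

[4,6,8,10,10,11]

Scan for sites:
  MvoIII GTCTATT/2: at [24, 35] ⇒ [26, 37]
  DwuIX CCGCA/1: at [9, 15, 44] ⇒ [10, 16, 45]
  HnxIV (AACAT, off=0): no sites
  LmaVI (TTTT, off=3): no sites

All cut coordinates (distinct, sorted): [10, 16, 26, 37, 45]

Fragments:
  [0,10): 10 bp
  [10,16): 6 bp
  [16,26): 10 bp
  [26,37): 11 bp
  [37,45): 8 bp
  [45,49): 4 bp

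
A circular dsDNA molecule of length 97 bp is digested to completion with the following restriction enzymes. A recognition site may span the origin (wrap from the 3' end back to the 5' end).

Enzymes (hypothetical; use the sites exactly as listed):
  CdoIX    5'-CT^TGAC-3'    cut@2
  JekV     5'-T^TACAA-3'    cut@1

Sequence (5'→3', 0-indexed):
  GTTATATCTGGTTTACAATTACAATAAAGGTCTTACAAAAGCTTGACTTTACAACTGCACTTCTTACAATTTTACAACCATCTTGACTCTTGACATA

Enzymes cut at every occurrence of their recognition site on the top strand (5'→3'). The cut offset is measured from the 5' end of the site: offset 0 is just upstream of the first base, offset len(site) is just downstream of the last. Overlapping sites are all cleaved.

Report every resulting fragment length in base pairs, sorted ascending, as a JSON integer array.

Scan for sites:
  CdoIX CTTGAC/2: at [41, 81, 88] ⇒ [43, 83, 90]
  JekV TTACAA/1: at [12, 18, 32, 48, 63, 71] ⇒ [13, 19, 33, 49, 64, 72]

All cut coordinates (distinct, sorted): [13, 19, 33, 43, 49, 64, 72, 83, 90]

Fragments:
  13→19: 6 bp
  19→33: 14 bp
  33→43: 10 bp
  43→49: 6 bp
  49→64: 15 bp
  64→72: 8 bp
  72→83: 11 bp
  83→90: 7 bp
  90→13 (wrap): 97-90+13 = 20 bp

[6,6,7,8,10,11,14,15,20]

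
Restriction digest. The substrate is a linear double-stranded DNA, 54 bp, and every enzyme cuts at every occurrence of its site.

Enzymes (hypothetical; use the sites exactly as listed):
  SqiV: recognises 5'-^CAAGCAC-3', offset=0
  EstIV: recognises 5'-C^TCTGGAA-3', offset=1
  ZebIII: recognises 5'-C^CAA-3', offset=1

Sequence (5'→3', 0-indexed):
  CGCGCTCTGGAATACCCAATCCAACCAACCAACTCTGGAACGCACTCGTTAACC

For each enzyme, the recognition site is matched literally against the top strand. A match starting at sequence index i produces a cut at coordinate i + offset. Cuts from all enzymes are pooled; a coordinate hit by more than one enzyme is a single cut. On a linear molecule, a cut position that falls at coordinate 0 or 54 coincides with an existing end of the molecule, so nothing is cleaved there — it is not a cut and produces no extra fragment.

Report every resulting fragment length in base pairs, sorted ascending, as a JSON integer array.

[4,4,4,5,5,11,21]

Site scan:
  SqiV (CAAGCAC, off=0): no sites
  EstIV (CTCTGGAA, off=1): starts [4, 32] → cuts [5, 33]
  ZebIII (CCAA, off=1): starts [15, 20, 24, 28] → cuts [16, 21, 25, 29]

All cut coordinates (distinct, sorted): [5, 16, 21, 25, 29, 33]

Fragments:
  [0,5): 5 bp
  [5,16): 11 bp
  [16,21): 5 bp
  [21,25): 4 bp
  [25,29): 4 bp
  [29,33): 4 bp
  [33,54): 21 bp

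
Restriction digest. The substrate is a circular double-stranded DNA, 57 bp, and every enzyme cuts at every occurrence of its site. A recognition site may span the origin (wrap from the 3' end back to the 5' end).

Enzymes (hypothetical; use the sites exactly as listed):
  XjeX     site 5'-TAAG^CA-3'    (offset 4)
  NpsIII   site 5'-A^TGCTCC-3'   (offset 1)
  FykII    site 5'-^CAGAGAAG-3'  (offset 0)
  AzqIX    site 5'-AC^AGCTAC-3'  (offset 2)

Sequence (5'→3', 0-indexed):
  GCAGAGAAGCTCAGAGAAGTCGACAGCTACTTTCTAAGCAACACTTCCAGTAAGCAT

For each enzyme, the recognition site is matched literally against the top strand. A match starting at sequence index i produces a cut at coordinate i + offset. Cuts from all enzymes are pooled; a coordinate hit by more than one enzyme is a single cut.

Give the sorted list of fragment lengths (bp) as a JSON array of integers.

[4,10,13,14,16]

Scan for sites:
  XjeX TAAGCA/4: at [34, 50] ⇒ [38, 54]
  NpsIII (ATGCTCC, off=1): no sites
  FykII CAGAGAAG/0: at [1, 11] ⇒ [1, 11]
  AzqIX ACAGCTAC/2: at [22] ⇒ [24]

Pooled cuts: [1, 11, 24, 38, 54]

Fragment lengths:
  1→11: 10 bp
  11→24: 13 bp
  24→38: 14 bp
  38→54: 16 bp
  54→1 (wrap): 57-54+1 = 4 bp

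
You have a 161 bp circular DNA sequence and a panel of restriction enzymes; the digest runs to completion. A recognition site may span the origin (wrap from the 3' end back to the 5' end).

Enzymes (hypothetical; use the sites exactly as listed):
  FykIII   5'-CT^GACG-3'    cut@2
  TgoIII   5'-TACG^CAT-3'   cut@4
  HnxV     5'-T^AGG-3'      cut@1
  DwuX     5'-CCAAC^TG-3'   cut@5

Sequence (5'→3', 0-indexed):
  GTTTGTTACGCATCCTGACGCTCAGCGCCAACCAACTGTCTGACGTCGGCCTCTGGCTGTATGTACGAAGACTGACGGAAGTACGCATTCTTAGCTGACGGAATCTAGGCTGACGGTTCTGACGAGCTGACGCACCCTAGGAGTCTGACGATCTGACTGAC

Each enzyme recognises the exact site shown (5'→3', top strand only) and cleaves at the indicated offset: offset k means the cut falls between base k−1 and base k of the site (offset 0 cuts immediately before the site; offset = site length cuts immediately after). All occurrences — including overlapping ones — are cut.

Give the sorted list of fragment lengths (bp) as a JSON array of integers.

Per-enzyme occurrences:
  FykIII (CTGACG, off=2): starts [14, 39, 71, 94, 109, 118, 126, 144, 156] → cuts [16, 41, 73, 96, 111, 120, 128, 146, 158]
  TgoIII (TACGCAT, off=4): starts [6, 81] → cuts [10, 85]
  HnxV (TAGG, off=1): starts [105, 137] → cuts [106, 138]
  DwuX (CCAACTG, off=5): starts [31] → cuts [36]

All cut coordinates (distinct, sorted): [10, 16, 36, 41, 73, 85, 96, 106, 111, 120, 128, 138, 146, 158]

Fragment lengths:
  10→16: 6 bp
  16→36: 20 bp
  36→41: 5 bp
  41→73: 32 bp
  73→85: 12 bp
  85→96: 11 bp
  96→106: 10 bp
  106→111: 5 bp
  111→120: 9 bp
  120→128: 8 bp
  128→138: 10 bp
  138→146: 8 bp
  146→158: 12 bp
  158→10 (wrap): 161-158+10 = 13 bp

[5,5,6,8,8,9,10,10,11,12,12,13,20,32]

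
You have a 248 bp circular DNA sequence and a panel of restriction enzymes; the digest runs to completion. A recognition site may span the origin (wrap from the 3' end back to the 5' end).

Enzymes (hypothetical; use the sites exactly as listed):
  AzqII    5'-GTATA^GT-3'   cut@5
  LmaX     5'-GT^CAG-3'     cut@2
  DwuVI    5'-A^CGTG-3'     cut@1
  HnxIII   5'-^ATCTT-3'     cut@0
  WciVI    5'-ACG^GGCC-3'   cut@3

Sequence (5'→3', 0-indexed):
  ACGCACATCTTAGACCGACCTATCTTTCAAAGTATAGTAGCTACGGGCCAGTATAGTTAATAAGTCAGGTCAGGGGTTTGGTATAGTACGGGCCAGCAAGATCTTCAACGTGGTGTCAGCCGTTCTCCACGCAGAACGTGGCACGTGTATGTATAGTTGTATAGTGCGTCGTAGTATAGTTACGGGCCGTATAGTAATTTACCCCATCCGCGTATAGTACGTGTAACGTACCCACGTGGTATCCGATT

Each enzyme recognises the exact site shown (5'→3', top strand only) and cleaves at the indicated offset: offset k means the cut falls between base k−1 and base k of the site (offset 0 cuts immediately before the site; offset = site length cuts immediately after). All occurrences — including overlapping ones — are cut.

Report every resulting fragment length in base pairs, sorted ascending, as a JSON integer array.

[3,5,5,6,7,8,8,8,9,9,10,10,10,12,15,15,15,15,15,20,20,23]

Scan for sites:
  AzqII GTATAGT/5: at [31, 50, 80, 150, 158, 173, 188, 211] ⇒ [36, 55, 85, 155, 163, 178, 193, 216]
  LmaX GTCAG/2: at [63, 68, 114] ⇒ [65, 70, 116]
  DwuVI ACGTG/1: at [107, 135, 142, 218, 233] ⇒ [108, 136, 143, 219, 234]
  HnxIII ATCTT/0: at [6, 21, 100] ⇒ [6, 21, 100]
  WciVI ACGGGCC/3: at [42, 87, 181] ⇒ [45, 90, 184]

All cut coordinates (distinct, sorted): [6, 21, 36, 45, 55, 65, 70, 85, 90, 100, 108, 116, 136, 143, 155, 163, 178, 184, 193, 216, 219, 234]

Fragment lengths:
  6→21: 15 bp
  21→36: 15 bp
  36→45: 9 bp
  45→55: 10 bp
  55→65: 10 bp
  65→70: 5 bp
  70→85: 15 bp
  85→90: 5 bp
  90→100: 10 bp
  100→108: 8 bp
  108→116: 8 bp
  116→136: 20 bp
  136→143: 7 bp
  143→155: 12 bp
  155→163: 8 bp
  163→178: 15 bp
  178→184: 6 bp
  184→193: 9 bp
  193→216: 23 bp
  216→219: 3 bp
  219→234: 15 bp
  234→6 (wrap): 248-234+6 = 20 bp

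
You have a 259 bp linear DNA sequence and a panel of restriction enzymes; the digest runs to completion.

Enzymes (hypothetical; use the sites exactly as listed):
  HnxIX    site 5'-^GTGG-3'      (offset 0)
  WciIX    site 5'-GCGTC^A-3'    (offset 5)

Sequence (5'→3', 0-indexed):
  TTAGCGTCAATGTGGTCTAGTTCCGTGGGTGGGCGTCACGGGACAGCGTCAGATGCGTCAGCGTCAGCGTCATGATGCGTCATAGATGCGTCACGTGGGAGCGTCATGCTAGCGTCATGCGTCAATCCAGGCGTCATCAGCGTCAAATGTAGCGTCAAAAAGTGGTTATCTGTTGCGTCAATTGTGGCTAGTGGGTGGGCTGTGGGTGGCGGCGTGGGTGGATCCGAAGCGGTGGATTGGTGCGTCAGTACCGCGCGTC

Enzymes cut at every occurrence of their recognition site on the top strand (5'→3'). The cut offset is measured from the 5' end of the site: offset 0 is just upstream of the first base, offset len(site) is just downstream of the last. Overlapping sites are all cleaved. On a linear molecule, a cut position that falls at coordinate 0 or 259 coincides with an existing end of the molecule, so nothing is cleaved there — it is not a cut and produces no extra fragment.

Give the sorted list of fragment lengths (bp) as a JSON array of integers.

[2,3,4,4,4,4,4,5,6,6,7,7,7,8,8,9,9,9,10,11,11,11,12,12,13,13,13,14,15,18]

Scan for sites:
  HnxIX GTGG/0: at [11, 24, 28, 94, 161, 183, 190, 194, 201, 205, 213, 217, 231] ⇒ [11, 24, 28, 94, 161, 183, 190, 194, 201, 205, 213, 217, 231]
  WciIX GCGTCA/5: at [3, 32, 45, 54, 60, 66, 76, 87, 100, 111, 118, 130, 139, 151, 174, 241] ⇒ [8, 37, 50, 59, 65, 71, 81, 92, 105, 116, 123, 135, 144, 156, 179, 246]

Pooled cuts: [8, 11, 24, 28, 37, 50, 59, 65, 71, 81, 92, 94, 105, 116, 123, 135, 144, 156, 161, 179, 183, 190, 194, 201, 205, 213, 217, 231, 246]

Fragments:
  [0,8): 8 bp
  [8,11): 3 bp
  [11,24): 13 bp
  [24,28): 4 bp
  [28,37): 9 bp
  [37,50): 13 bp
  [50,59): 9 bp
  [59,65): 6 bp
  [65,71): 6 bp
  [71,81): 10 bp
  [81,92): 11 bp
  [92,94): 2 bp
  [94,105): 11 bp
  [105,116): 11 bp
  [116,123): 7 bp
  [123,135): 12 bp
  [135,144): 9 bp
  [144,156): 12 bp
  [156,161): 5 bp
  [161,179): 18 bp
  [179,183): 4 bp
  [183,190): 7 bp
  [190,194): 4 bp
  [194,201): 7 bp
  [201,205): 4 bp
  [205,213): 8 bp
  [213,217): 4 bp
  [217,231): 14 bp
  [231,246): 15 bp
  [246,259): 13 bp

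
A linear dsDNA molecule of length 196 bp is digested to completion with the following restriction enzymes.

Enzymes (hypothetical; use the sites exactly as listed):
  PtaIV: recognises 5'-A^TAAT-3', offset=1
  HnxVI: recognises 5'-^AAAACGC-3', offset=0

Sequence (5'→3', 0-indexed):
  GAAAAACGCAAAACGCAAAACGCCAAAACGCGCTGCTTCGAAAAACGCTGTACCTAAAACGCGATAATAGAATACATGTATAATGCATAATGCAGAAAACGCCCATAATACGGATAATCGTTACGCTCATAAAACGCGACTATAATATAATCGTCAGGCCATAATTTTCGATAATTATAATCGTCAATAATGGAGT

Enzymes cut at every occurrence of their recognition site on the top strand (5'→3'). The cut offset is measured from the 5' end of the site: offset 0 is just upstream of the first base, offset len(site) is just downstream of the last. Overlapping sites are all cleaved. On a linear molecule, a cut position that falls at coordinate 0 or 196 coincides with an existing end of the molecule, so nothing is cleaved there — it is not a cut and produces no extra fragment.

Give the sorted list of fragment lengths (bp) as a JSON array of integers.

Per-enzyme occurrences:
  PtaIV ATAAT/1: at [63, 79, 86, 104, 113, 141, 146, 160, 170, 176, 186] ⇒ [64, 80, 87, 105, 114, 142, 147, 161, 171, 177, 187]
  HnxVI AAAACGC/0: at [2, 9, 16, 24, 41, 55, 95, 130] ⇒ [2, 9, 16, 24, 41, 55, 95, 130]

All cut coordinates (distinct, sorted): [2, 9, 16, 24, 41, 55, 64, 80, 87, 95, 105, 114, 130, 142, 147, 161, 171, 177, 187]

Fragment lengths:
  [0,2): 2 bp
  [2,9): 7 bp
  [9,16): 7 bp
  [16,24): 8 bp
  [24,41): 17 bp
  [41,55): 14 bp
  [55,64): 9 bp
  [64,80): 16 bp
  [80,87): 7 bp
  [87,95): 8 bp
  [95,105): 10 bp
  [105,114): 9 bp
  [114,130): 16 bp
  [130,142): 12 bp
  [142,147): 5 bp
  [147,161): 14 bp
  [161,171): 10 bp
  [171,177): 6 bp
  [177,187): 10 bp
  [187,196): 9 bp

[2,5,6,7,7,7,8,8,9,9,9,10,10,10,12,14,14,16,16,17]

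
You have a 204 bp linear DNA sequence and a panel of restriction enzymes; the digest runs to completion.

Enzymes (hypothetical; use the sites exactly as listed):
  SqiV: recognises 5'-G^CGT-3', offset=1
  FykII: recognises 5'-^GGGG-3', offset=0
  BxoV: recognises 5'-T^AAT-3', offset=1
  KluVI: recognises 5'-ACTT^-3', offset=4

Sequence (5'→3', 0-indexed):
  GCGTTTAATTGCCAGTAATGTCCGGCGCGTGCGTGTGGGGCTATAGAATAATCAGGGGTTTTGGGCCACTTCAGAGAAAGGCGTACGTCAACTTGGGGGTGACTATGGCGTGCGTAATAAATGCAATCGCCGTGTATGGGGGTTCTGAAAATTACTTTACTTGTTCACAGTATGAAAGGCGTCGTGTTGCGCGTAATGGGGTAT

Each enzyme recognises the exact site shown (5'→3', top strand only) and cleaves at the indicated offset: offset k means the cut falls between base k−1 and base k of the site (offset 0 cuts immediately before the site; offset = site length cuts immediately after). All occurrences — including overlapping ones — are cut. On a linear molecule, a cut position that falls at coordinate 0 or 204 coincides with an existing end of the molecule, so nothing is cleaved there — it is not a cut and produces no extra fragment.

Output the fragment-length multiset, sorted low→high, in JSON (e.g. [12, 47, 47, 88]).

Per-enzyme occurrences:
  SqiV GCGT/1: at [0, 26, 30, 80, 107, 111, 178, 190] ⇒ [1, 27, 31, 81, 108, 112, 179, 191]
  FykII GGGG/0: at [36, 54, 94, 95, 137, 138, 197] ⇒ [36, 54, 94, 95, 137, 138, 197]
  BxoV TAAT/1: at [5, 15, 48, 114, 193] ⇒ [6, 16, 49, 115, 194]
  KluVI ACTT/4: at [67, 90, 153, 158] ⇒ [71, 94, 157, 162]

Pooled cuts: [1, 6, 16, 27, 31, 36, 49, 54, 71, 81, 94, 95, 108, 112, 115, 137, 138, 157, 162, 179, 191, 194, 197]

Fragments:
  [0,1): 1 bp
  [1,6): 5 bp
  [6,16): 10 bp
  [16,27): 11 bp
  [27,31): 4 bp
  [31,36): 5 bp
  [36,49): 13 bp
  [49,54): 5 bp
  [54,71): 17 bp
  [71,81): 10 bp
  [81,94): 13 bp
  [94,95): 1 bp
  [95,108): 13 bp
  [108,112): 4 bp
  [112,115): 3 bp
  [115,137): 22 bp
  [137,138): 1 bp
  [138,157): 19 bp
  [157,162): 5 bp
  [162,179): 17 bp
  [179,191): 12 bp
  [191,194): 3 bp
  [194,197): 3 bp
  [197,204): 7 bp

[1,1,1,3,3,3,4,4,5,5,5,5,7,10,10,11,12,13,13,13,17,17,19,22]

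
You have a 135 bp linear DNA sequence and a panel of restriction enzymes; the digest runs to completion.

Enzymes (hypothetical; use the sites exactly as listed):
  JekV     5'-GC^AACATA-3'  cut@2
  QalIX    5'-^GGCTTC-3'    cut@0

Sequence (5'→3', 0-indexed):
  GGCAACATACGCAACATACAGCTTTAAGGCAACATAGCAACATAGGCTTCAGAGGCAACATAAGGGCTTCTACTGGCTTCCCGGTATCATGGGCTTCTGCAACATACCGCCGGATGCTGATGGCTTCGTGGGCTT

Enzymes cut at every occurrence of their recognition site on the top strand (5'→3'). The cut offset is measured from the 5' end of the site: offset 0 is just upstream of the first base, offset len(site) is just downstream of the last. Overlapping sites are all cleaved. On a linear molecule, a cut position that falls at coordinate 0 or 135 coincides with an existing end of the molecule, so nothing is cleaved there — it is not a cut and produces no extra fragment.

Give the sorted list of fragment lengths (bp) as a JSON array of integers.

[3,6,8,8,9,9,10,12,14,17,18,21]

Scan for sites:
  JekV GCAACATA/2: at [1, 10, 28, 36, 54, 98] ⇒ [3, 12, 30, 38, 56, 100]
  QalIX GGCTTC/0: at [44, 64, 74, 91, 121] ⇒ [44, 64, 74, 91, 121]

Pooled cuts: [3, 12, 30, 38, 44, 56, 64, 74, 91, 100, 121]

Fragment lengths:
  [0,3): 3 bp
  [3,12): 9 bp
  [12,30): 18 bp
  [30,38): 8 bp
  [38,44): 6 bp
  [44,56): 12 bp
  [56,64): 8 bp
  [64,74): 10 bp
  [74,91): 17 bp
  [91,100): 9 bp
  [100,121): 21 bp
  [121,135): 14 bp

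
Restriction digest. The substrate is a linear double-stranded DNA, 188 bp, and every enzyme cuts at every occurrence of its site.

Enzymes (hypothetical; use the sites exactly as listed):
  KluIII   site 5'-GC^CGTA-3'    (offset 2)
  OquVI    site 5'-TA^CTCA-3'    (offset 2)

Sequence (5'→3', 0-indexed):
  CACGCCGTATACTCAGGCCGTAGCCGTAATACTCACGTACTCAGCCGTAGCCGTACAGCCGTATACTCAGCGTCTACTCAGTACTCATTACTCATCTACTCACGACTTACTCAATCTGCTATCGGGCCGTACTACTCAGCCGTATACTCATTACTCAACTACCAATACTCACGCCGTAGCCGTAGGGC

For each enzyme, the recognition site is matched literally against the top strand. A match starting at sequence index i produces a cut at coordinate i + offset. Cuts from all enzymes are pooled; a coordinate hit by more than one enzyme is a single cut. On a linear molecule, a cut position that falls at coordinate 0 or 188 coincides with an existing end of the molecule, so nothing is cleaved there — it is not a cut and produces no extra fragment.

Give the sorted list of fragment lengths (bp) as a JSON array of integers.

Site scan:
  KluIII (GCCGTA, off=2): starts [3, 16, 22, 43, 49, 57, 125, 138, 172, 178] → cuts [5, 18, 24, 45, 51, 59, 127, 140, 174, 180]
  OquVI (TACTCA, off=2): starts [9, 29, 37, 63, 74, 81, 88, 96, 107, 132, 144, 151, 165] → cuts [11, 31, 39, 65, 76, 83, 90, 98, 109, 134, 146, 153, 167]

Pooled cuts: [5, 11, 18, 24, 31, 39, 45, 51, 59, 65, 76, 83, 90, 98, 109, 127, 134, 140, 146, 153, 167, 174, 180]

Fragments:
  [0,5): 5 bp
  [5,11): 6 bp
  [11,18): 7 bp
  [18,24): 6 bp
  [24,31): 7 bp
  [31,39): 8 bp
  [39,45): 6 bp
  [45,51): 6 bp
  [51,59): 8 bp
  [59,65): 6 bp
  [65,76): 11 bp
  [76,83): 7 bp
  [83,90): 7 bp
  [90,98): 8 bp
  [98,109): 11 bp
  [109,127): 18 bp
  [127,134): 7 bp
  [134,140): 6 bp
  [140,146): 6 bp
  [146,153): 7 bp
  [153,167): 14 bp
  [167,174): 7 bp
  [174,180): 6 bp
  [180,188): 8 bp

[5,6,6,6,6,6,6,6,6,7,7,7,7,7,7,7,8,8,8,8,11,11,14,18]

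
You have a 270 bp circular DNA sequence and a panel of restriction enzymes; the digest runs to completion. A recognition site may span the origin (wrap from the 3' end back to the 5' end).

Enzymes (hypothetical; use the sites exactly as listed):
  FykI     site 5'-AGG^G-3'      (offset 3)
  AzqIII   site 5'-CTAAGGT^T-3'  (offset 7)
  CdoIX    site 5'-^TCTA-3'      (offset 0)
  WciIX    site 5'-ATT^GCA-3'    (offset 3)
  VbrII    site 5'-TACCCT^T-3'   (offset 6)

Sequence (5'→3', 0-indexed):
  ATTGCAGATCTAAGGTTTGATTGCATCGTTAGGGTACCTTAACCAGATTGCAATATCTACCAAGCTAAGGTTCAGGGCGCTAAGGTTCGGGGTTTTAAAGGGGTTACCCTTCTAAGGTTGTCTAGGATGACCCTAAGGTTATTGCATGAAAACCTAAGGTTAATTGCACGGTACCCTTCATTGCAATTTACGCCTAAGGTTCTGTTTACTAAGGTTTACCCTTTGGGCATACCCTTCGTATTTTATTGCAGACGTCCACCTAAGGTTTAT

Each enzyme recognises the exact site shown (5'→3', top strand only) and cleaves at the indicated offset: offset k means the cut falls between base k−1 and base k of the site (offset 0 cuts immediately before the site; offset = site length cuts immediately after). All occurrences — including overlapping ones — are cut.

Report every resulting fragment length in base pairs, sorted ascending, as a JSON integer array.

Site scan:
  FykI AGGG/3: at [30, 73, 98] ⇒ [33, 76, 101]
  AzqIII CTAAGGTT/7: at [9, 64, 79, 111, 132, 153, 193, 208, 259] ⇒ [16, 71, 86, 118, 139, 160, 200, 215, 266]
  CdoIX TCTA/0: at [8, 55, 110, 120] ⇒ [8, 55, 110, 120]
  WciIX ATTGCA/3: at [0, 19, 46, 140, 162, 179, 244] ⇒ [3, 22, 49, 143, 165, 182, 247]
  VbrII TACCCTT/6: at [104, 171, 216, 229] ⇒ [110, 177, 222, 235]

All cut coordinates (distinct, sorted): [3, 8, 16, 22, 33, 49, 55, 71, 76, 86, 101, 110, 118, 120, 139, 143, 160, 165, 177, 182, 200, 215, 222, 235, 247, 266]

Fragments:
  3→8: 5 bp
  8→16: 8 bp
  16→22: 6 bp
  22→33: 11 bp
  33→49: 16 bp
  49→55: 6 bp
  55→71: 16 bp
  71→76: 5 bp
  76→86: 10 bp
  86→101: 15 bp
  101→110: 9 bp
  110→118: 8 bp
  118→120: 2 bp
  120→139: 19 bp
  139→143: 4 bp
  143→160: 17 bp
  160→165: 5 bp
  165→177: 12 bp
  177→182: 5 bp
  182→200: 18 bp
  200→215: 15 bp
  215→222: 7 bp
  222→235: 13 bp
  235→247: 12 bp
  247→266: 19 bp
  266→3 (wrap): 270-266+3 = 7 bp

[2,4,5,5,5,5,6,6,7,7,8,8,9,10,11,12,12,13,15,15,16,16,17,18,19,19]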